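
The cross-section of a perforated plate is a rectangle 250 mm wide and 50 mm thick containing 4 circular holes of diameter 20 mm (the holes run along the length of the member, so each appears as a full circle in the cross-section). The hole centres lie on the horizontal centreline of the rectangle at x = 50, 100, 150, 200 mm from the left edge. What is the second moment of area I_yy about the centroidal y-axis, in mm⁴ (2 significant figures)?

I_yy ≈ 6.1 × 10⁷ mm⁴

Treat the section as a set of non-overlapping primitives; coordinates are from the bounding-box lower-left.
Plate: 250 × 50, A = 12 500 mm², x = 125 mm, Ī = 65 104 167 mm⁴.
Hole 1 (subtracted): ⌀20, A = 314.2 mm², x = 50 mm, Ī = 7 854 mm⁴.
Hole 2 (subtracted): ⌀20, A = 314.2 mm², x = 100 mm, Ī = 7 854 mm⁴.
Hole 3 (subtracted): ⌀20, A = 314.2 mm², x = 150 mm, Ī = 7 854 mm⁴.
Hole 4 (subtracted): ⌀20, A = 314.2 mm², x = 200 mm, Ī = 7 854 mm⁴.
By symmetry the centroid is at mid-width, x̄ = 125 mm.
Transfer each piece to the centroidal y-axis using Ī + A·d² with d = x − 125:
  plate: d = 0 mm → contributes +65 104 167 mm⁴
  hole 1: d = -75 mm → contributes −1 775 000 mm⁴
  hole 2: d = -25 mm → contributes −204 204 mm⁴
  hole 3: d = 25 mm → contributes −204 204 mm⁴
  hole 4: d = 75 mm → contributes −1 775 000 mm⁴
Total I = 61 145 760 mm⁴.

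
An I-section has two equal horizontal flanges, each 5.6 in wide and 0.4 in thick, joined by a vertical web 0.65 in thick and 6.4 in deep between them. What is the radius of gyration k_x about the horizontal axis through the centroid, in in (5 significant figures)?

Break the section into simple shapes (no overlaps), measuring from the bottom-left corner of the bounding box.
Bottom flange: 5.6 × 0.4, A = 2.24 in², y = 0.2 in, Ī = 0.02986667 in⁴.
Web: 0.65 × 6.4, A = 4.16 in², y = 3.6 in, Ī = 14.19947 in⁴.
Top flange: 5.6 × 0.4, A = 2.24 in², y = 7 in, Ī = 0.02986667 in⁴.
By symmetry the centroid is at mid-height, ȳ = 3.6 in.
Transfer each piece to the horizontal axis through the centroid using Ī + A·d² with d = y − 3.6:
  bottom flange: d = -3.4 in → contributes +25.92427 in⁴
  web: d = 0 in → contributes +14.19947 in⁴
  top flange: d = 3.4 in → contributes +25.92427 in⁴
Total I = 66.048 in⁴.
Radius of gyration: k = √(I/A) = √(66.048 / 8.64) = 2.764859 in.

k_x ≈ 2.7649 in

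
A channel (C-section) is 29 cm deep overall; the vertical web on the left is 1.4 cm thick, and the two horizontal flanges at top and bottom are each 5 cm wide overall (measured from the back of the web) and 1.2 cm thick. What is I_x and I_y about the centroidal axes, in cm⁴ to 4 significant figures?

Split into non-overlapping primitives; take the origin at the lower-left of the bounding box.
Web: 1.4 × 29, A = 40.6 cm², y = 14.5 cm, Ī = 2845.38 cm⁴.
Top flange (beyond web): 3.6 × 1.2, A = 4.32 cm², y = 28.4 cm, Ī = 0.5184 cm⁴.
Bottom flange (beyond web): 3.6 × 1.2, A = 4.32 cm², y = 0.6 cm, Ī = 0.5184 cm⁴.
By symmetry the centroid is at mid-height, ȳ = 14.5 cm.
Transfer each piece to the centroidal x-axis using Ī + A·d² with d = y − 14.5:
  web: d = 0 cm → contributes +2845.38 cm⁴
  top flange (beyond web): d = 13.9 cm → contributes +835.186 cm⁴
  bottom flange (beyond web): d = -13.9 cm → contributes +835.186 cm⁴
Total I = 4515.75 cm⁴.
For the y-axis: x̄ = 1.13867 cm.
Repeating about the centroidal y-axis gives I_y = 60.4873 cm⁴.

I_x ≈ 4516 cm⁴, I_y ≈ 60.49 cm⁴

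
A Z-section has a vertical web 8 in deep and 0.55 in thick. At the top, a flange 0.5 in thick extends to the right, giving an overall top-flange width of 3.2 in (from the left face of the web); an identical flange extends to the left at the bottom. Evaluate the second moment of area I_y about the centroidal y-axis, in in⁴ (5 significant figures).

Decompose the section into non-overlapping parts with the origin at the bottom-left of its bounding rectangle.
Web: 0.55 × 8, A = 4.4 in², x = 2.925 in, Ī = 0.1109167 in⁴.
Top flange (beyond web): 2.65 × 0.5, A = 1.325 in², x = 4.525 in, Ī = 0.775401 in⁴.
Bottom flange (beyond web): 2.65 × 0.5, A = 1.325 in², x = 1.325 in, Ī = 0.775401 in⁴.
Centroid: x̄ = ΣA·x / ΣA = 2.925 in.
Transfer each piece to the centroidal y-axis using Ī + A·d² with d = x − 2.925:
  web: d = 0 in → contributes +0.1109167 in⁴
  top flange (beyond web): d = 1.6 in → contributes +4.167401 in⁴
  bottom flange (beyond web): d = -1.6 in → contributes +4.167401 in⁴
Total I = 8.445719 in⁴.

I_y ≈ 8.4457 in⁴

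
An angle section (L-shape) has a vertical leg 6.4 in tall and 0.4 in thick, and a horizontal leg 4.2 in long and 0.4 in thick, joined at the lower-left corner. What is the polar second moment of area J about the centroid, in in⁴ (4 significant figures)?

Break the section into simple shapes (no overlaps), measuring from the bottom-left corner of the bounding box.
Vertical leg: 0.4 × 6.4, A = 2.56 in², y = 3.2 in, Ī = 8.73813 in⁴.
Horizontal leg (remainder): 3.8 × 0.4, A = 1.52 in², y = 0.2 in, Ī = 0.0202667 in⁴.
Centroid: ȳ = ΣA·y / ΣA = 2.08235 in.
Transfer each piece to the centroidal x-axis using Ī + A·d² with d = y − 2.08235:
  vertical leg: d = 1.11765 in → contributes +11.9359 in⁴
  horizontal leg (remainder): d = -1.88235 in → contributes +5.40601 in⁴
Total I = 17.3419 in⁴.
For the y-axis: x̄ = 0.982353 in.
Repeating about the centroidal y-axis gives I_y = 6.06913 in⁴.
Polar second moment: J = I_x + I_y = 23.4111 in⁴.

J ≈ 23.41 in⁴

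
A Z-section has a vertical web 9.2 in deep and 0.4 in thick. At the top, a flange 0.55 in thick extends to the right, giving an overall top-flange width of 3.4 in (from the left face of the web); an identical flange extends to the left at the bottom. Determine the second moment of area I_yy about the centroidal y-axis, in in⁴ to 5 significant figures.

Decompose the section into non-overlapping parts with the origin at the bottom-left of its bounding rectangle.
Web: 0.4 × 9.2, A = 3.68 in², x = 3.2 in, Ī = 0.04906667 in⁴.
Top flange (beyond web): 3 × 0.55, A = 1.65 in², x = 4.9 in, Ī = 1.2375 in⁴.
Bottom flange (beyond web): 3 × 0.55, A = 1.65 in², x = 1.5 in, Ī = 1.2375 in⁴.
Centroid: x̄ = ΣA·x / ΣA = 3.2 in.
Transfer each piece to the centroidal y-axis using Ī + A·d² with d = x − 3.2:
  web: d = 0 in → contributes +0.04906667 in⁴
  top flange (beyond web): d = 1.7 in → contributes +6.006 in⁴
  bottom flange (beyond web): d = -1.7 in → contributes +6.006 in⁴
Total I = 12.06107 in⁴.

I_yy ≈ 12.061 in⁴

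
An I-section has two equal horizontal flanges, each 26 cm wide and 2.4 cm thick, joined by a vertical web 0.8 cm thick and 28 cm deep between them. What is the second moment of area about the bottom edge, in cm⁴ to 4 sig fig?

Break the section into simple shapes (no overlaps), measuring from the bottom-left corner of the bounding box.
Bottom flange: 26 × 2.4, A = 62.4 cm², y = 1.2 cm, Ī = 29.952 cm⁴.
Web: 0.8 × 28, A = 22.4 cm², y = 16.4 cm, Ī = 1463.47 cm⁴.
Top flange: 26 × 2.4, A = 62.4 cm², y = 31.6 cm, Ī = 29.952 cm⁴.
Transfer each piece to a horizontal axis along the bottom face using Ī + A·d² with d = y − 0:
  bottom flange: d = 1.2 cm → contributes +119.808 cm⁴
  web: d = 16.4 cm → contributes +7488.17 cm⁴
  top flange: d = 31.6 cm → contributes +62340.1 cm⁴
Total I = 69948.1 cm⁴.

I_base ≈ 6.995 × 10⁴ cm⁴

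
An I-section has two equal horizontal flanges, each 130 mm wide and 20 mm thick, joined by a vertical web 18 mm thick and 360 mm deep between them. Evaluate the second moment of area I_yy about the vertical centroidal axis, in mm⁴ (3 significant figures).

Decompose the section into non-overlapping parts with the origin at the bottom-left of its bounding rectangle.
Bottom flange: 130 × 20, A = 2 600 mm², x = 65 mm, Ī = 3 661 667 mm⁴.
Web: 18 × 360, A = 6 480 mm², x = 65 mm, Ī = 174 960 mm⁴.
Top flange: 130 × 20, A = 2 600 mm², x = 65 mm, Ī = 3 661 667 mm⁴.
By symmetry the centroid is at mid-width, x̄ = 65 mm.
All pieces are centred on the vertical centroidal axis, so I = ΣĪ = 7 498 293 mm⁴.

I_yy ≈ 7.50 × 10⁶ mm⁴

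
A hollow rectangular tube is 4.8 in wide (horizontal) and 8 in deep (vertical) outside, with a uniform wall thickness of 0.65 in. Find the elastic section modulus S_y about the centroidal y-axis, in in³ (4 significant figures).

S_y ≈ 20.75 in³

Break the section into simple shapes (no overlaps), measuring from the bottom-left corner of the bounding box.
Outer rectangle: 4.8 × 8, A = 38.4 in², x = 2.4 in, Ī = 73.728 in⁴.
Inner void (subtracted): 3.5 × 6.7, A = 23.45 in², x = 2.4 in, Ī = 23.9385 in⁴.
By symmetry the centroid is at mid-width, x̄ = 2.4 in.
All pieces are centred on the centroidal y-axis, so I = ΣĪ (holes subtracted) = 49.7895 in⁴.
Extreme fibre distance c = 2.4 in; S = I/c = 20.7456 in³.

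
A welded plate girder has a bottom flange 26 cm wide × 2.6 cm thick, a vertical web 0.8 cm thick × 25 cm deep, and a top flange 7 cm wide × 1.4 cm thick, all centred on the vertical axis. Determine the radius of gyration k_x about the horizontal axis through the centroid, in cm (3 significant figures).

k_x ≈ 9.63 cm

Split into non-overlapping primitives; take the origin at the lower-left of the bounding box.
Bottom plate: 26 × 2.6, A = 67.6 cm², y = 1.3 cm, Ī = 38.081 cm⁴.
Web plate: 0.8 × 25, A = 20 cm², y = 15.1 cm, Ī = 1041.7 cm⁴.
Top plate: 7 × 1.4, A = 9.8 cm², y = 28.3 cm, Ī = 1.6007 cm⁴.
Centroid: ȳ = ΣA·y / ΣA = 6.8503 cm.
Transfer each piece to the horizontal axis through the centroid using Ī + A·d² with d = y − 6.8503:
  bottom plate: d = -5.5503 cm → contributes +2120.6 cm⁴
  web plate: d = 8.2497 cm → contributes +2402.8 cm⁴
  top plate: d = 21.45 cm → contributes +4510.5 cm⁴
Total I = 9033.9 cm⁴.
Radius of gyration: k = √(I/A) = √(9033.9 / 97.4) = 9.6307 cm.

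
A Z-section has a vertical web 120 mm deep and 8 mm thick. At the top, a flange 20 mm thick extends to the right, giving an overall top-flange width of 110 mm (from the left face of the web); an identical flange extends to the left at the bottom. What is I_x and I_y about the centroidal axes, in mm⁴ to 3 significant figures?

Treat the section as a set of non-overlapping primitives; coordinates are from the bounding-box lower-left.
Web: 8 × 120, A = 960 mm², y = 60 mm, Ī = 1 152 000 mm⁴.
Top flange (beyond web): 102 × 20, A = 2 040 mm², y = 110 mm, Ī = 68 000 mm⁴.
Bottom flange (beyond web): 102 × 20, A = 2 040 mm², y = 10 mm, Ī = 68 000 mm⁴.
Centroid: ȳ = ΣA·y / ΣA = 60 mm.
Transfer each piece to the centroidal x-axis using Ī + A·d² with d = y − 60:
  web: d = 0 mm → contributes +1 152 000 mm⁴
  top flange (beyond web): d = 50 mm → contributes +5 168 000 mm⁴
  bottom flange (beyond web): d = -50 mm → contributes +5 168 000 mm⁴
Total I = 11 488 000 mm⁴.
For the y-axis: x̄ = 106 mm.
Repeating about the centroidal y-axis gives I_y = 15 884 480 mm⁴.

I_x ≈ 1.15 × 10⁷ mm⁴, I_y ≈ 1.59 × 10⁷ mm⁴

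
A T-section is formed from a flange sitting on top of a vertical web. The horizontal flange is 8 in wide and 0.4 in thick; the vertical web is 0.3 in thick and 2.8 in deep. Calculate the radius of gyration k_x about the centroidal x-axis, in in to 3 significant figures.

Break the section into simple shapes (no overlaps), measuring from the bottom-left corner of the bounding box.
Flange: 8 × 0.4, A = 3.2 in², y = 3 in, Ī = 0.042667 in⁴.
Web: 0.3 × 2.8, A = 0.84 in², y = 1.4 in, Ī = 0.5488 in⁴.
Centroid: ȳ = ΣA·y / ΣA = 2.6673 in.
Transfer each piece to the centroidal x-axis using Ī + A·d² with d = y − 2.6673:
  flange: d = 0.33267 in → contributes +0.39682 in⁴
  web: d = -1.2673 in → contributes +1.8979 in⁴
Total I = 2.2948 in⁴.
Radius of gyration: k = √(I/A) = √(2.2948 / 4.04) = 0.75366 in.

k_x ≈ 0.754 in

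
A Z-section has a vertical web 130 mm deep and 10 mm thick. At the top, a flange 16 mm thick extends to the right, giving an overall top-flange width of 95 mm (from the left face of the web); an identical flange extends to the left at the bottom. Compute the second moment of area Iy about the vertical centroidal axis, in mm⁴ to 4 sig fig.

Iy ≈ 7.786 × 10⁶ mm⁴

Decompose the section into non-overlapping parts with the origin at the bottom-left of its bounding rectangle.
Web: 10 × 130, A = 1 300 mm², x = 90 mm, Ī = 10833.3 mm⁴.
Top flange (beyond web): 85 × 16, A = 1 360 mm², x = 137.5 mm, Ī = 818 833 mm⁴.
Bottom flange (beyond web): 85 × 16, A = 1 360 mm², x = 42.5 mm, Ī = 818 833 mm⁴.
Centroid: x̄ = ΣA·x / ΣA = 90 mm.
Transfer each piece to the vertical centroidal axis using Ī + A·d² with d = x − 90:
  web: d = 0 mm → contributes +10833.3 mm⁴
  top flange (beyond web): d = 47.5 mm → contributes +3 887 333 mm⁴
  bottom flange (beyond web): d = -47.5 mm → contributes +3 887 333 mm⁴
Total I = 7 785 500 mm⁴.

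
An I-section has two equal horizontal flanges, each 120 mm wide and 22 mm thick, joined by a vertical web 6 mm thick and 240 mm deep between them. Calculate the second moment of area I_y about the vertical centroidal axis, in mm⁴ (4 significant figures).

I_y ≈ 6.340 × 10⁶ mm⁴

Split into non-overlapping primitives; take the origin at the lower-left of the bounding box.
Bottom flange: 120 × 22, A = 2 640 mm², x = 60 mm, Ī = 3 168 000 mm⁴.
Web: 6 × 240, A = 1 440 mm², x = 60 mm, Ī = 4 320 mm⁴.
Top flange: 120 × 22, A = 2 640 mm², x = 60 mm, Ī = 3 168 000 mm⁴.
By symmetry the centroid is at mid-width, x̄ = 60 mm.
All pieces are centred on the vertical centroidal axis, so I = ΣĪ = 6 340 320 mm⁴.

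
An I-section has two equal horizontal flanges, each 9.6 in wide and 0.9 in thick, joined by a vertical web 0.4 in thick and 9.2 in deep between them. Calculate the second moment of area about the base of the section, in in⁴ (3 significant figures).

I_base ≈ 1100 in⁴

Break the section into simple shapes (no overlaps), measuring from the bottom-left corner of the bounding box.
Bottom flange: 9.6 × 0.9, A = 8.64 in², y = 0.45 in, Ī = 0.5832 in⁴.
Web: 0.4 × 9.2, A = 3.68 in², y = 5.5 in, Ī = 25.956 in⁴.
Top flange: 9.6 × 0.9, A = 8.64 in², y = 10.55 in, Ī = 0.5832 in⁴.
Transfer each piece to the base of the section using Ī + A·d² with d = y − 0:
  bottom flange: d = 0.45 in → contributes +2.3328 in⁴
  web: d = 5.5 in → contributes +137.28 in⁴
  top flange: d = 10.55 in → contributes +962.24 in⁴
Total I = 1101.8 in⁴.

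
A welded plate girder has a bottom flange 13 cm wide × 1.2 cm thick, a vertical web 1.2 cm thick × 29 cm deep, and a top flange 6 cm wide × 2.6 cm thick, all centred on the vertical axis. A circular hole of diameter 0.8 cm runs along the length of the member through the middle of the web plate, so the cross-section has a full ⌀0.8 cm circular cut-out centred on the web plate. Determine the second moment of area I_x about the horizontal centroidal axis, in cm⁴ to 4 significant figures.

I_x ≈ 9899 cm⁴

Split into non-overlapping primitives; take the origin at the lower-left of the bounding box.
Bottom plate: 13 × 1.2, A = 15.6 cm², y = 0.6 cm, Ī = 1.872 cm⁴.
Web plate: 1.2 × 29, A = 34.8 cm², y = 15.7 cm, Ī = 2438.9 cm⁴.
Top plate: 6 × 2.6, A = 15.6 cm², y = 31.5 cm, Ī = 8.788 cm⁴.
Hole (subtracted): ⌀0.8, A = 0.502655 cm², y = 15.7 cm, Ī = 0.0201062 cm⁴.
Centroid: ȳ = ΣA·y / ΣA = 15.8667 cm.
Transfer each piece to the horizontal centroidal axis using Ī + A·d² with d = y − 15.8667:
  bottom plate: d = -15.2667 cm → contributes +3637.81 cm⁴
  web plate: d = -0.166724 cm → contributes +2439.87 cm⁴
  top plate: d = 15.6333 cm → contributes +3821.42 cm⁴
  hole: d = -0.166724 cm → contributes −0.0340785 cm⁴
Total I = 9899.06 cm⁴.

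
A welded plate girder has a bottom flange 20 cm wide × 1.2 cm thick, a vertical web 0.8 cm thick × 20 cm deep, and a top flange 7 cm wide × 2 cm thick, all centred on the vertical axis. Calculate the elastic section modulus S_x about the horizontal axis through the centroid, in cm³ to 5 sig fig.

Break the section into simple shapes (no overlaps), measuring from the bottom-left corner of the bounding box.
Bottom plate: 20 × 1.2, A = 24 cm², y = 0.6 cm, Ī = 2.88 cm⁴.
Web plate: 0.8 × 20, A = 16 cm², y = 11.2 cm, Ī = 533.3333 cm⁴.
Top plate: 7 × 2, A = 14 cm², y = 22.2 cm, Ī = 4.666667 cm⁴.
Centroid: ȳ = ΣA·y / ΣA = 9.340741 cm.
Transfer each piece to the horizontal axis through the centroid using Ī + A·d² with d = y − 9.340741:
  bottom plate: d = -8.740741 cm → contributes +1836.493 cm⁴
  web plate: d = 1.859259 cm → contributes +588.6429 cm⁴
  top plate: d = 12.85926 cm → contributes +2319.714 cm⁴
Total I = 4744.85 cm⁴.
Extreme fibre distance c = 13.85926 cm; S = I/c = 342.3596 cm³.

S_x ≈ 342.36 cm³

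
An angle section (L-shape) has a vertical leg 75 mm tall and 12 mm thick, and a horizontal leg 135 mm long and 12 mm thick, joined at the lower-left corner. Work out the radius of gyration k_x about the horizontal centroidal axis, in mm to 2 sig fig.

Treat the section as a set of non-overlapping primitives; coordinates are from the bounding-box lower-left.
Vertical leg: 12 × 75, A = 900 mm², y = 37.5 mm, Ī = 421 875 mm⁴.
Horizontal leg (remainder): 123 × 12, A = 1 476 mm², y = 6 mm, Ī = 17 712 mm⁴.
Centroid: ȳ = ΣA·y / ΣA = 17.93 mm.
Transfer each piece to the horizontal centroidal axis using Ī + A·d² with d = y − 17.93:
  vertical leg: d = 19.57 mm → contributes +766 497 mm⁴
  horizontal leg (remainder): d = -11.93 mm → contributes +227 848 mm⁴
Total I = 994 345 mm⁴.
Radius of gyration: k = √(I/A) = √(994 345 / 2 376) = 20.46 mm.

k_x ≈ 20 mm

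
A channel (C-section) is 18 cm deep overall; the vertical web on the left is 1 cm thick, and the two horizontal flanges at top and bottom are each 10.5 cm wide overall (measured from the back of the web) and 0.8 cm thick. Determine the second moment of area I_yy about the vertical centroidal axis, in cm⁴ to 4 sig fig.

I_yy ≈ 343.0 cm⁴

Decompose the section into non-overlapping parts with the origin at the bottom-left of its bounding rectangle.
Web: 1 × 18, A = 18 cm², x = 0.5 cm, Ī = 1.5 cm⁴.
Top flange (beyond web): 9.5 × 0.8, A = 7.6 cm², x = 5.75 cm, Ī = 57.1583 cm⁴.
Bottom flange (beyond web): 9.5 × 0.8, A = 7.6 cm², x = 5.75 cm, Ī = 57.1583 cm⁴.
Centroid: x̄ = ΣA·x / ΣA = 2.90361 cm.
Transfer each piece to the vertical centroidal axis using Ī + A·d² with d = x − 2.90361:
  web: d = -2.40361 cm → contributes +105.493 cm⁴
  top flange (beyond web): d = 2.84639 cm → contributes +118.733 cm⁴
  bottom flange (beyond web): d = 2.84639 cm → contributes +118.733 cm⁴
Total I = 342.958 cm⁴.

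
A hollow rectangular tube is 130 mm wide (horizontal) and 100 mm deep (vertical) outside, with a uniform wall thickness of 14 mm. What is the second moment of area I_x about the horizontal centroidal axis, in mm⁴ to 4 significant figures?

I_x ≈ 7.661 × 10⁶ mm⁴

Treat the section as a set of non-overlapping primitives; coordinates are from the bounding-box lower-left.
Outer rectangle: 130 × 100, A = 13 000 mm², y = 50 mm, Ī = 10 833 333 mm⁴.
Inner void (subtracted): 102 × 72, A = 7 344 mm², y = 50 mm, Ī = 3 172 608 mm⁴.
By symmetry the centroid is at mid-height, ȳ = 50 mm.
All pieces are centred on the horizontal centroidal axis, so I = ΣĪ (holes subtracted) = 7 660 725 mm⁴.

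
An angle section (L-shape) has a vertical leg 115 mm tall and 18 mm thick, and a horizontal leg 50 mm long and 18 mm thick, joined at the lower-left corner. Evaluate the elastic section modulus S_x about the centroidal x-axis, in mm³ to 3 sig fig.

Decompose the section into non-overlapping parts with the origin at the bottom-left of its bounding rectangle.
Vertical leg: 18 × 115, A = 2 070 mm², y = 57.5 mm, Ī = 2 281 313 mm⁴.
Horizontal leg (remainder): 32 × 18, A = 576 mm², y = 9 mm, Ī = 15 552 mm⁴.
Centroid: ȳ = ΣA·y / ΣA = 46.942 mm.
Transfer each piece to the centroidal x-axis using Ī + A·d² with d = y − 46.942:
  vertical leg: d = 10.558 mm → contributes +2 512 050 mm⁴
  horizontal leg (remainder): d = -37.942 mm → contributes +844 767 mm⁴
Total I = 3 356 817 mm⁴.
Extreme fibre distance c = 68.058 mm; S = I/c = 49 323 mm³.

S_x ≈ 4.93 × 10⁴ mm³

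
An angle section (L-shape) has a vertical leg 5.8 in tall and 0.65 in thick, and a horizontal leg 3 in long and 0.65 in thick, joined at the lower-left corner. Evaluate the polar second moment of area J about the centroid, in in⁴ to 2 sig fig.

J ≈ 21 in⁴

Treat the section as a set of non-overlapping primitives; coordinates are from the bounding-box lower-left.
Vertical leg: 0.65 × 5.8, A = 3.77 in², y = 2.9 in, Ī = 10.57 in⁴.
Horizontal leg (remainder): 2.35 × 0.65, A = 1.528 in², y = 0.325 in, Ī = 0.05378 in⁴.
Centroid: ȳ = ΣA·y / ΣA = 2.158 in.
Transfer each piece to the centroidal x-axis using Ī + A·d² with d = y − 2.158:
  vertical leg: d = 0.7425 in → contributes +12.65 in⁴
  horizontal leg (remainder): d = -1.833 in → contributes +5.183 in⁴
Total I = 17.83 in⁴.
For the y-axis: x̄ = 0.7575 in.
Repeating about the centroidal y-axis gives I_y = 3.282 in⁴.
Polar second moment: J = I_x + I_y = 21.11 in⁴.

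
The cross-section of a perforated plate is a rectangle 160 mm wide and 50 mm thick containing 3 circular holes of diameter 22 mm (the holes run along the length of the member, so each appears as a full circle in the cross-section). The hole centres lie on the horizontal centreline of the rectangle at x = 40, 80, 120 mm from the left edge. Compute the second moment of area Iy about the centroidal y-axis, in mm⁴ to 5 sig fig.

Break the section into simple shapes (no overlaps), measuring from the bottom-left corner of the bounding box.
Plate: 160 × 50, A = 8 000 mm², x = 80 mm, Ī = 17 066 667 mm⁴.
Hole 1 (subtracted): ⌀22, A = 380.1327 mm², x = 40 mm, Ī = 11499.01 mm⁴.
Hole 2 (subtracted): ⌀22, A = 380.1327 mm², x = 80 mm, Ī = 11499.01 mm⁴.
Hole 3 (subtracted): ⌀22, A = 380.1327 mm², x = 120 mm, Ī = 11499.01 mm⁴.
By symmetry the centroid is at mid-width, x̄ = 80 mm.
Transfer each piece to the centroidal y-axis using Ī + A·d² with d = x − 80:
  plate: d = 0 mm → contributes +17 066 667 mm⁴
  hole 1: d = -40 mm → contributes −619711.4 mm⁴
  hole 2: d = 0 mm → contributes −11499.01 mm⁴
  hole 3: d = 40 mm → contributes −619711.4 mm⁴
Total I = 15 815 745 mm⁴.

Iy ≈ 1.5816 × 10⁷ mm⁴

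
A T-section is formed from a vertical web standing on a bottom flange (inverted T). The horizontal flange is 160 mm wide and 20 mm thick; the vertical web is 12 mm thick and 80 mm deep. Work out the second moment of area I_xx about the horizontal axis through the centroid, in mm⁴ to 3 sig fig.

I_xx ≈ 2.46 × 10⁶ mm⁴

Decompose the section into non-overlapping parts with the origin at the bottom-left of its bounding rectangle.
Flange: 160 × 20, A = 3 200 mm², y = 10 mm, Ī = 106 667 mm⁴.
Web: 12 × 80, A = 960 mm², y = 60 mm, Ī = 512 000 mm⁴.
Centroid: ȳ = ΣA·y / ΣA = 21.538 mm.
Transfer each piece to the horizontal axis through the centroid using Ī + A·d² with d = y − 21.538:
  flange: d = -11.538 mm → contributes +532 702 mm⁴
  web: d = 38.462 mm → contributes +1 932 118 mm⁴
Total I = 2 464 821 mm⁴.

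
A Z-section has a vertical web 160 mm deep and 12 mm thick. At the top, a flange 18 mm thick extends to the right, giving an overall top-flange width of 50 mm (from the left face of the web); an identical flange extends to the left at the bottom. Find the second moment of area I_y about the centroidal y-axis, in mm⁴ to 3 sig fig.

Decompose the section into non-overlapping parts with the origin at the bottom-left of its bounding rectangle.
Web: 12 × 160, A = 1 920 mm², x = 44 mm, Ī = 23 040 mm⁴.
Top flange (beyond web): 38 × 18, A = 684 mm², x = 69 mm, Ī = 82 308 mm⁴.
Bottom flange (beyond web): 38 × 18, A = 684 mm², x = 19 mm, Ī = 82 308 mm⁴.
Centroid: x̄ = ΣA·x / ΣA = 44 mm.
Transfer each piece to the centroidal y-axis using Ī + A·d² with d = x − 44:
  web: d = 0 mm → contributes +23 040 mm⁴
  top flange (beyond web): d = 25 mm → contributes +509 808 mm⁴
  bottom flange (beyond web): d = -25 mm → contributes +509 808 mm⁴
Total I = 1 042 656 mm⁴.

I_y ≈ 1.04 × 10⁶ mm⁴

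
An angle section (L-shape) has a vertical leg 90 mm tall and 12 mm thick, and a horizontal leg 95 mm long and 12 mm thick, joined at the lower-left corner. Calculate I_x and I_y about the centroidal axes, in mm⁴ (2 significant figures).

Treat the section as a set of non-overlapping primitives; coordinates are from the bounding-box lower-left.
Vertical leg: 12 × 90, A = 1 080 mm², y = 45 mm, Ī = 729 000 mm⁴.
Horizontal leg (remainder): 83 × 12, A = 996 mm², y = 6 mm, Ī = 11 952 mm⁴.
Centroid: ȳ = ΣA·y / ΣA = 26.29 mm.
Transfer each piece to the centroidal x-axis using Ī + A·d² with d = y − 26.29:
  vertical leg: d = 18.71 mm → contributes +1 107 109 mm⁴
  horizontal leg (remainder): d = -20.29 mm → contributes +421 950 mm⁴
Total I = 1 529 059 mm⁴.
For the y-axis: x̄ = 28.79 mm.
Repeating about the centroidal y-axis gives I_y = 1 753 824 mm⁴.

I_x ≈ 1.5 × 10⁶ mm⁴, I_y ≈ 1.8 × 10⁶ mm⁴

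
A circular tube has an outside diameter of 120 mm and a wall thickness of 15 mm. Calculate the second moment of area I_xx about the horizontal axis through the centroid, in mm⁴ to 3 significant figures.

Break the section into simple shapes (no overlaps), measuring from the bottom-left corner of the bounding box.
Outer circle: ⌀120, A = 11 310 mm², y = 60 mm, Ī = 10 178 760 mm⁴.
Bore (subtracted): ⌀90, A = 6361.7 mm², y = 60 mm, Ī = 3 220 623 mm⁴.
By symmetry the centroid is at mid-height, ȳ = 60 mm.
All pieces are centred on the horizontal axis through the centroid, so I = ΣĪ (holes subtracted) = 6 958 137 mm⁴.

I_xx ≈ 6.96 × 10⁶ mm⁴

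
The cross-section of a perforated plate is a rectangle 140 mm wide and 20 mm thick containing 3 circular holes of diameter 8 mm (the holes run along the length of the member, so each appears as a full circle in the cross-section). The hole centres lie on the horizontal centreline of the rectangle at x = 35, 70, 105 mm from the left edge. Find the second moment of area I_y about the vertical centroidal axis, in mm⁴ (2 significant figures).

Decompose the section into non-overlapping parts with the origin at the bottom-left of its bounding rectangle.
Plate: 140 × 20, A = 2 800 mm², x = 70 mm, Ī = 4 573 333 mm⁴.
Hole 1 (subtracted): ⌀8, A = 50.27 mm², x = 35 mm, Ī = 201.1 mm⁴.
Hole 2 (subtracted): ⌀8, A = 50.27 mm², x = 70 mm, Ī = 201.1 mm⁴.
Hole 3 (subtracted): ⌀8, A = 50.27 mm², x = 105 mm, Ī = 201.1 mm⁴.
By symmetry the centroid is at mid-width, x̄ = 70 mm.
Transfer each piece to the vertical centroidal axis using Ī + A·d² with d = x − 70:
  plate: d = 0 mm → contributes +4 573 333 mm⁴
  hole 1: d = -35 mm → contributes −61 776 mm⁴
  hole 2: d = 0 mm → contributes −201.1 mm⁴
  hole 3: d = 35 mm → contributes −61 776 mm⁴
Total I = 4 449 580 mm⁴.

I_y ≈ 4.4 × 10⁶ mm⁴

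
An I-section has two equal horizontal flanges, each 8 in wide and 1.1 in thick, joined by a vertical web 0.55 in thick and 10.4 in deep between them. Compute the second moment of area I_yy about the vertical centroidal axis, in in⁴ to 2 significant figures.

Decompose the section into non-overlapping parts with the origin at the bottom-left of its bounding rectangle.
Bottom flange: 8 × 1.1, A = 8.8 in², x = 4 in, Ī = 46.93 in⁴.
Web: 0.55 × 10.4, A = 5.72 in², x = 4 in, Ī = 0.1442 in⁴.
Top flange: 8 × 1.1, A = 8.8 in², x = 4 in, Ī = 46.93 in⁴.
By symmetry the centroid is at mid-width, x̄ = 4 in.
All pieces are centred on the vertical centroidal axis, so I = ΣĪ = 94.01 in⁴.

I_yy ≈ 94 in⁴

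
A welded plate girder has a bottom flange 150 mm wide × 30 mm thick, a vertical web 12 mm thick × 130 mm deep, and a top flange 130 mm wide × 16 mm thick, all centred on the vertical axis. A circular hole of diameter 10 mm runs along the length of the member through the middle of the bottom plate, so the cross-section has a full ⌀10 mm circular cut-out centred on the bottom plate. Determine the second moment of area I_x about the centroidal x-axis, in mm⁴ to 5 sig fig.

Break the section into simple shapes (no overlaps), measuring from the bottom-left corner of the bounding box.
Bottom plate: 150 × 30, A = 4 500 mm², y = 15 mm, Ī = 337 500 mm⁴.
Web plate: 12 × 130, A = 1 560 mm², y = 95 mm, Ī = 2 197 000 mm⁴.
Top plate: 130 × 16, A = 2 080 mm², y = 168 mm, Ī = 44373.33 mm⁴.
Hole (subtracted): ⌀10, A = 78.53982 mm², y = 15 mm, Ī = 490.8739 mm⁴.
Centroid: ȳ = ΣA·y / ΣA = 69.95779 mm.
Transfer each piece to the centroidal x-axis using Ī + A·d² with d = y − 69.95779:
  bottom plate: d = -54.95779 mm → contributes +13 929 112 mm⁴
  web plate: d = 25.04221 mm → contributes +3 175 296 mm⁴
  top plate: d = 98.04221 mm → contributes +20 037 907 mm⁴
  hole: d = -54.95779 mm → contributes −237709.3 mm⁴
Total I = 36 904 605 mm⁴.

I_x ≈ 3.6905 × 10⁷ mm⁴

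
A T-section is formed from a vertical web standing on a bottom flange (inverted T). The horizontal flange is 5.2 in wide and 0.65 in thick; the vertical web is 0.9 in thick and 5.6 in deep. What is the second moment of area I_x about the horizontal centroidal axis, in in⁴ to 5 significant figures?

I_x ≈ 33.048 in⁴

Break the section into simple shapes (no overlaps), measuring from the bottom-left corner of the bounding box.
Flange: 5.2 × 0.65, A = 3.38 in², y = 0.325 in, Ī = 0.1190042 in⁴.
Web: 0.9 × 5.6, A = 5.04 in², y = 3.45 in, Ī = 13.1712 in⁴.
Centroid: ȳ = ΣA·y / ΣA = 2.195546 in.
Transfer each piece to the horizontal centroidal axis using Ī + A·d² with d = y − 2.195546:
  flange: d = -1.870546 in → contributes +11.94543 in⁴
  web: d = 1.254454 in → contributes +21.10242 in⁴
Total I = 33.04785 in⁴.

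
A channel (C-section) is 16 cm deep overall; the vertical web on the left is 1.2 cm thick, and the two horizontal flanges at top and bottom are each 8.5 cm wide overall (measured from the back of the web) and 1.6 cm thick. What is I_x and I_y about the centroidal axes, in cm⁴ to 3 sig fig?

I_x ≈ 1630 cm⁴, I_y ≈ 296 cm⁴

Decompose the section into non-overlapping parts with the origin at the bottom-left of its bounding rectangle.
Web: 1.2 × 16, A = 19.2 cm², y = 8 cm, Ī = 409.6 cm⁴.
Top flange (beyond web): 7.3 × 1.6, A = 11.68 cm², y = 15.2 cm, Ī = 2.4917 cm⁴.
Bottom flange (beyond web): 7.3 × 1.6, A = 11.68 cm², y = 0.8 cm, Ī = 2.4917 cm⁴.
By symmetry the centroid is at mid-height, ȳ = 8 cm.
Transfer each piece to the centroidal x-axis using Ī + A·d² with d = y − 8:
  web: d = 0 cm → contributes +409.6 cm⁴
  top flange (beyond web): d = 7.2 cm → contributes +607.98 cm⁴
  bottom flange (beyond web): d = -7.2 cm → contributes +607.98 cm⁴
Total I = 1625.6 cm⁴.
For the y-axis: x̄ = 2.9327 cm.
Repeating about the centroidal y-axis gives I_y = 296.39 cm⁴.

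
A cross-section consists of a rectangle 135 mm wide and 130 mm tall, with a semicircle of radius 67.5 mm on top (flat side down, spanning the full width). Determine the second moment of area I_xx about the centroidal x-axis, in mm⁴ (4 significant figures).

I_xx ≈ 7.158 × 10⁷ mm⁴

Decompose the section into non-overlapping parts with the origin at the bottom-left of its bounding rectangle.
Rectangular body: 135 × 130, A = 17 550 mm², y = 65 mm, Ī = 24 716 250 mm⁴.
Semicircular cap: semicircle r = 67.5, A = 7156.94 mm², y = 158.648 mm, Ī = 2 278 490 mm⁴.
Centroid: ȳ = ΣA·y / ΣA = 92.1273 mm.
Transfer each piece to the centroidal x-axis using Ī + A·d² with d = y − 92.1273:
  rectangular body: d = -27.1273 mm → contributes +37 631 119 mm⁴
  semicircular cap: d = 66.5206 mm → contributes +33 947 881 mm⁴
Total I = 71 579 000 mm⁴.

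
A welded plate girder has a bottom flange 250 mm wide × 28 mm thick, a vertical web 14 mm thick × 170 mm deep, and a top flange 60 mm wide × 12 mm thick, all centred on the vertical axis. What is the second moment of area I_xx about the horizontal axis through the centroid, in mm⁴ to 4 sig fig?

Split into non-overlapping primitives; take the origin at the lower-left of the bounding box.
Bottom plate: 250 × 28, A = 7 000 mm², y = 14 mm, Ī = 457 333 mm⁴.
Web plate: 14 × 170, A = 2 380 mm², y = 113 mm, Ī = 5 731 833 mm⁴.
Top plate: 60 × 12, A = 720 mm², y = 204 mm, Ī = 8 640 mm⁴.
Centroid: ȳ = ΣA·y / ΣA = 50.8733 mm.
Transfer each piece to the horizontal axis through the centroid using Ī + A·d² with d = y − 50.8733:
  bottom plate: d = -36.8733 mm → contributes +9 974 798 mm⁴
  web plate: d = 62.1267 mm → contributes +14 917 993 mm⁴
  top plate: d = 153.127 mm → contributes +16 891 053 mm⁴
Total I = 41 783 844 mm⁴.

I_xx ≈ 4.178 × 10⁷ mm⁴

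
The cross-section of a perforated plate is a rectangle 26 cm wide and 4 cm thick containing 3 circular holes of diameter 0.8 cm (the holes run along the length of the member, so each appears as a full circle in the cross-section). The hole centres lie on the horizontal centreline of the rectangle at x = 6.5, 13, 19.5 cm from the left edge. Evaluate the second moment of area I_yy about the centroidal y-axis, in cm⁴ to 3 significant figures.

I_yy ≈ 5820 cm⁴

Decompose the section into non-overlapping parts with the origin at the bottom-left of its bounding rectangle.
Plate: 26 × 4, A = 104 cm², x = 13 cm, Ī = 5858.7 cm⁴.
Hole 1 (subtracted): ⌀0.8, A = 0.50265 cm², x = 6.5 cm, Ī = 0.020106 cm⁴.
Hole 2 (subtracted): ⌀0.8, A = 0.50265 cm², x = 13 cm, Ī = 0.020106 cm⁴.
Hole 3 (subtracted): ⌀0.8, A = 0.50265 cm², x = 19.5 cm, Ī = 0.020106 cm⁴.
By symmetry the centroid is at mid-width, x̄ = 13 cm.
Transfer each piece to the centroidal y-axis using Ī + A·d² with d = x − 13:
  plate: d = 0 cm → contributes +5858.7 cm⁴
  hole 1: d = -6.5 cm → contributes −21.257 cm⁴
  hole 2: d = 0 cm → contributes −0.020106 cm⁴
  hole 3: d = 6.5 cm → contributes −21.257 cm⁴
Total I = 5816.1 cm⁴.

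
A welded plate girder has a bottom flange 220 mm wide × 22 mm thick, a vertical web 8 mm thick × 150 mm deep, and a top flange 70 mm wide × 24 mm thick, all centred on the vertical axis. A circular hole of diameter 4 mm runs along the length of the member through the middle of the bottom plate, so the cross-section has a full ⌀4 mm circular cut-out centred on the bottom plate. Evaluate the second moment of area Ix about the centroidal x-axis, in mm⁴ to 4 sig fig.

Break the section into simple shapes (no overlaps), measuring from the bottom-left corner of the bounding box.
Bottom plate: 220 × 22, A = 4 840 mm², y = 11 mm, Ī = 195 213 mm⁴.
Web plate: 8 × 150, A = 1 200 mm², y = 97 mm, Ī = 2 250 000 mm⁴.
Top plate: 70 × 24, A = 1 680 mm², y = 184 mm, Ī = 80 640 mm⁴.
Hole (subtracted): ⌀4, A = 12.5664 mm², y = 11 mm, Ī = 12.5664 mm⁴.
Centroid: ȳ = ΣA·y / ΣA = 62.0987 mm.
Transfer each piece to the centroidal x-axis using Ī + A·d² with d = y − 62.0987:
  bottom plate: d = -51.0987 mm → contributes +12 832 837 mm⁴
  web plate: d = 34.9013 mm → contributes +3 711 719 mm⁴
  top plate: d = 121.901 mm → contributes +25 045 309 mm⁴
  hole: d = -51.0987 mm → contributes −32824.4 mm⁴
Total I = 41 557 041 mm⁴.

Ix ≈ 4.156 × 10⁷ mm⁴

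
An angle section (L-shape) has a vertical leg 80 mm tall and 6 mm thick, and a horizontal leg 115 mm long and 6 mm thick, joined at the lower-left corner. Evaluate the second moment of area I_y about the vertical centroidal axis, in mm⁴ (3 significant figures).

I_y ≈ 1.56 × 10⁶ mm⁴

Break the section into simple shapes (no overlaps), measuring from the bottom-left corner of the bounding box.
Vertical leg: 6 × 80, A = 480 mm², x = 3 mm, Ī = 1 440 mm⁴.
Horizontal leg (remainder): 109 × 6, A = 654 mm², x = 60.5 mm, Ī = 647 515 mm⁴.
Centroid: x̄ = ΣA·x / ΣA = 36.161 mm.
Transfer each piece to the vertical centroidal axis using Ī + A·d² with d = x − 36.161:
  vertical leg: d = -33.161 mm → contributes +529 285 mm⁴
  horizontal leg (remainder): d = 24.339 mm → contributes +1 034 924 mm⁴
Total I = 1 564 208 mm⁴.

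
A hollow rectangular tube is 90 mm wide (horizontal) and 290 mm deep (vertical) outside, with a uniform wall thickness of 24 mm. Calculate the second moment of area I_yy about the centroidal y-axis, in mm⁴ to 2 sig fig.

I_yy ≈ 1.6 × 10⁷ mm⁴

Treat the section as a set of non-overlapping primitives; coordinates are from the bounding-box lower-left.
Outer rectangle: 90 × 290, A = 26 100 mm², x = 45 mm, Ī = 17 617 500 mm⁴.
Inner void (subtracted): 42 × 242, A = 10 164 mm², x = 45 mm, Ī = 1 494 108 mm⁴.
By symmetry the centroid is at mid-width, x̄ = 45 mm.
All pieces are centred on the centroidal y-axis, so I = ΣĪ (holes subtracted) = 16 123 392 mm⁴.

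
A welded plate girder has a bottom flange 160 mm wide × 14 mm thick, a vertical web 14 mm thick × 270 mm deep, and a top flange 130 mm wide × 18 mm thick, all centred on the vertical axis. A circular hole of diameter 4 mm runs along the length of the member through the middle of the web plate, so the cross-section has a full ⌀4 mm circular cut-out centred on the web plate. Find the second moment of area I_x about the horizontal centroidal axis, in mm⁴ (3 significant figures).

Treat the section as a set of non-overlapping primitives; coordinates are from the bounding-box lower-left.
Bottom plate: 160 × 14, A = 2 240 mm², y = 7 mm, Ī = 36 587 mm⁴.
Web plate: 14 × 270, A = 3 780 mm², y = 149 mm, Ī = 22 963 500 mm⁴.
Top plate: 130 × 18, A = 2 340 mm², y = 293 mm, Ī = 63 180 mm⁴.
Hole (subtracted): ⌀4, A = 12.566 mm², y = 149 mm, Ī = 12.566 mm⁴.
Centroid: ȳ = ΣA·y / ΣA = 151.26 mm.
Transfer each piece to the horizontal centroidal axis using Ī + A·d² with d = y − 151.26:
  bottom plate: d = -144.26 mm → contributes +46 654 255 mm⁴
  web plate: d = -2.2618 mm → contributes +22 982 837 mm⁴
  top plate: d = 141.74 mm → contributes +47 073 136 mm⁴
  hole: d = -2.2618 mm → contributes −76.851 mm⁴
Total I = 116 710 152 mm⁴.

I_x ≈ 1.17 × 10⁸ mm⁴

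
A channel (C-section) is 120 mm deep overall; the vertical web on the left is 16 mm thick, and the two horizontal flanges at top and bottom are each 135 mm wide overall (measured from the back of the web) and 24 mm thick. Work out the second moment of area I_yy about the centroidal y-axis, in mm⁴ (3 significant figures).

Break the section into simple shapes (no overlaps), measuring from the bottom-left corner of the bounding box.
Web: 16 × 120, A = 1 920 mm², x = 8 mm, Ī = 40 960 mm⁴.
Top flange (beyond web): 119 × 24, A = 2 856 mm², x = 75.5 mm, Ī = 3 370 318 mm⁴.
Bottom flange (beyond web): 119 × 24, A = 2 856 mm², x = 75.5 mm, Ī = 3 370 318 mm⁴.
Centroid: x̄ = ΣA·x / ΣA = 58.519 mm.
Transfer each piece to the centroidal y-axis using Ī + A·d² with d = x − 58.519:
  web: d = -50.519 mm → contributes +4 941 100 mm⁴
  top flange (beyond web): d = 16.981 mm → contributes +4 193 871 mm⁴
  bottom flange (beyond web): d = 16.981 mm → contributes +4 193 871 mm⁴
Total I = 13 328 841 mm⁴.

I_yy ≈ 1.33 × 10⁷ mm⁴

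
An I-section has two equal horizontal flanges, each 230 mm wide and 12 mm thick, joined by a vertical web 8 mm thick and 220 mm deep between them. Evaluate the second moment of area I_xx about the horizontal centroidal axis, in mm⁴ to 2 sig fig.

Split into non-overlapping primitives; take the origin at the lower-left of the bounding box.
Bottom flange: 230 × 12, A = 2 760 mm², y = 6 mm, Ī = 33 120 mm⁴.
Web: 8 × 220, A = 1 760 mm², y = 122 mm, Ī = 7 098 667 mm⁴.
Top flange: 230 × 12, A = 2 760 mm², y = 238 mm, Ī = 33 120 mm⁴.
By symmetry the centroid is at mid-height, ȳ = 122 mm.
Transfer each piece to the horizontal centroidal axis using Ī + A·d² with d = y − 122:
  bottom flange: d = -116 mm → contributes +37 171 680 mm⁴
  web: d = 0 mm → contributes +7 098 667 mm⁴
  top flange: d = 116 mm → contributes +37 171 680 mm⁴
Total I = 81 442 027 mm⁴.

I_xx ≈ 8.1 × 10⁷ mm⁴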